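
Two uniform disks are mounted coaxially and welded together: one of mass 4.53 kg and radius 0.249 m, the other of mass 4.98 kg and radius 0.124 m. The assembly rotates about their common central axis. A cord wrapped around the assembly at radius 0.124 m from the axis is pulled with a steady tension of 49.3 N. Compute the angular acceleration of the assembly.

α ≈ 34.2 rad/s²

I = ½M₁R₁² + ½M₂R₂² = ½(4.53)(0.249)² + ½(4.98)(0.124)² = 0.1787 kg·m².
τ = F r = (49.3)(0.124) = 6.113 N·m.
α = τ/I = 6.113/0.1787 = 34.21 rad/s².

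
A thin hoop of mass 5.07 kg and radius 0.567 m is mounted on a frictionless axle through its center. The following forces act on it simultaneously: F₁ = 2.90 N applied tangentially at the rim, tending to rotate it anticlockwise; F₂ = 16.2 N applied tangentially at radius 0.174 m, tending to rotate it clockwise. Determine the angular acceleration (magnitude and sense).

α ≈ 0.721 rad/s², clockwise

I = MR² = (5.07)(0.567)² = 1.630 kg·m².
Taking anticlockwise as positive: τ₁ = +(2.90)(0.567) = +1.644 N·m; τ₂ = −(16.2)(0.174) = −2.819 N·m.
Net torque τ = -1.174 N·m.
α = τ/I = -1.174/1.630 = -0.7206 rad/s².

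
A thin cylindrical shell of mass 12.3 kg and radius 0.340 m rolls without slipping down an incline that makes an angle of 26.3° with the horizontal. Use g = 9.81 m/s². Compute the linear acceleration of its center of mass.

a ≈ 2.17 m/s²

Translation along the incline: Mg sinθ − f = Ma.
Rotation about the center: fR = Iα with I = MR². No-slip gives a = αR, so f = (I/R²)a = M a.
Substituting: Mg sinθ = (1 + 1.000)Ma, so a = g sinθ/(1 + 1.000) = (9.81) sin 26.3° / 2.000 = 2.173 m/s².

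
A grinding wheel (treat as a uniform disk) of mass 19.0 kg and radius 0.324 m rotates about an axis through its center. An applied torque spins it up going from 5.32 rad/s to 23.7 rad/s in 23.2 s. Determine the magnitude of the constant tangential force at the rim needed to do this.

I = ½MR² = (1/2)(19.0)(0.324)² = 0.9973 kg·m².
α = Δω/Δt = (23.7 − 5.32)/23.2 = 0.7922 rad/s².
The required torque is τ = Iα = (0.9973)(0.7922) = 0.7901 N·m.
A tangential force at the rim gives τ = FR, so F = τ/R = 0.7901/0.324 = 2.439 N.

F ≈ 2.44 N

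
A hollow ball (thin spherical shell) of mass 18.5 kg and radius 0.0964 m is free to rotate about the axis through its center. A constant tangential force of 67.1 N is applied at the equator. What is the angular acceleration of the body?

α ≈ 56.4 rad/s²

I = (2/3)MR² = (2/3)(18.5)(0.0964)² = 0.1146 kg·m².
τ = F R = (67.1)(0.0964) = 6.468 N·m.
Newton's second law for rotation, τ = Iα, gives α = τ/I = 6.468/0.1146 = 56.44 rad/s².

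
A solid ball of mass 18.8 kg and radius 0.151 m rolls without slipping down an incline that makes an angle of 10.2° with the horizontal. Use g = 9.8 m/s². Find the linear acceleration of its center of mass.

Translation along the incline: Mg sinθ − f = Ma.
Rotation about the center: fR = Iα with I = (2/5)MR². No-slip gives a = αR, so f = (I/R²)a = (2/5)M a.
Substituting: Mg sinθ = (1 + 0.4000)Ma, so a = g sinθ/(1 + 0.4000) = (9.8) sin 10.2° / 1.400 = 1.240 m/s².

a ≈ 1.24 m/s²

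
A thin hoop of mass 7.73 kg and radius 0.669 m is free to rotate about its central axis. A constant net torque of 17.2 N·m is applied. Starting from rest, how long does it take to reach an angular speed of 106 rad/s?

t ≈ 21.3 s

I = MR² = (7.73)(0.669)² = 3.460 kg·m².
α = τ/I = 17.2/3.460 = 4.972 rad/s².
ω = αt ⇒ t = ω/α = 106/4.972 = 21.32 s.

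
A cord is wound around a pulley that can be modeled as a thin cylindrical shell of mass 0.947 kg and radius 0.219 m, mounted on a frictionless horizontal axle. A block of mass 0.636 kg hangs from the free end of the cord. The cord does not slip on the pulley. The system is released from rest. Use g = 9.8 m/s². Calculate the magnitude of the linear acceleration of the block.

I = MR² = (0.947)(0.219)² = 0.04542 kg·m².
Block: mg − T = ma. Pulley: TR = Iα. No-slip: a = αR, so T = (I/R²)a = 0.9470·a.
Then mg = (m + 0.9470)a, so a = (0.636)(9.8)/(0.636 + 0.9470) = 3.937 m/s².

a ≈ 3.94 m/s²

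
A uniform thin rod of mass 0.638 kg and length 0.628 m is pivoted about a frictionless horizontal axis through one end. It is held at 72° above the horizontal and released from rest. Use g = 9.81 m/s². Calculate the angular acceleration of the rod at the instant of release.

α ≈ 7.24 rad/s²

About the pivot, I = (1/3)ML² = (1/3)(0.638)(0.628)² = 0.08387 kg·m².
The weight acts at the center, a distance L/2 = 0.3140 m from the pivot; τ = Mg(L/2) cos 72° = 0.6073 N·m.
α = τ/I = 0.6073/0.08387 = 7.241 rad/s².
(Equivalently α = (3g/(2L)) cos 72° = 7.241 rad/s².)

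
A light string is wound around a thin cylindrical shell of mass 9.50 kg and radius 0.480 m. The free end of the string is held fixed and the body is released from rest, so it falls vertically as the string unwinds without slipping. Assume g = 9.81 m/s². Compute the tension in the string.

Translation: Mg − T = Ma. Rotation about the center: TR = Iα with I = MR².
With a = αR: T = (I/R²)a = M a, so Mg = (1 + 1.000)Ma.
a = g/(1 + 1.000) = 9.81/2.000 = 4.905 m/s².
T = 1.000·M·a = (1.000)(9.50)(4.905) = 46.60 N.

T ≈ 46.6 N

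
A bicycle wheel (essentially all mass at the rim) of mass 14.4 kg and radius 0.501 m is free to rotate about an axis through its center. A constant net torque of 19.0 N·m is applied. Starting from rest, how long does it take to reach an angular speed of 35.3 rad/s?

t ≈ 6.72 s

I = MR² = (14.4)(0.501)² = 3.614 kg·m².
α = τ/I = 19.0/3.614 = 5.257 rad/s².
ω = αt ⇒ t = ω/α = 35.3/5.257 = 6.715 s.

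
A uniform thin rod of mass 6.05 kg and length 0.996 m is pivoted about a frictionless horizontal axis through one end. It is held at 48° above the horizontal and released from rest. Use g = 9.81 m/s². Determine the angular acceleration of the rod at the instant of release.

About the pivot, I = (1/3)ML² = (1/3)(6.05)(0.996)² = 2.001 kg·m².
The weight acts at the center, a distance L/2 = 0.4980 m from the pivot; τ = Mg(L/2) cos 48° = 19.78 N·m.
α = τ/I = 19.78/2.001 = 9.886 rad/s².
(Equivalently α = (3g/(2L)) cos 48° = 9.886 rad/s².)

α ≈ 9.89 rad/s²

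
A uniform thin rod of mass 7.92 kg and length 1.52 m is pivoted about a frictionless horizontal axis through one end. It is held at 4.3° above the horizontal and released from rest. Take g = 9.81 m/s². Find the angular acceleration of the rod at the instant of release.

α ≈ 9.65 rad/s²

About the pivot, I = (1/3)ML² = (1/3)(7.92)(1.52)² = 6.099 kg·m².
The weight acts at the center, a distance L/2 = 0.7600 m from the pivot; τ = Mg(L/2) cos 4.3° = 58.88 N·m.
α = τ/I = 58.88/6.099 = 9.654 rad/s².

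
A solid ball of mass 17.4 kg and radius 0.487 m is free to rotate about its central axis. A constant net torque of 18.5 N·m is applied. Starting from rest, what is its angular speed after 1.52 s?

ω ≈ 17.0 rad/s

I = (2/5)MR² = (2/5)(17.4)(0.487)² = 1.651 kg·m².
α = τ/I = 18.5/1.651 = 11.21 rad/s².
ω = ω₀ + αt = 0 + (11.21)(1.52) = 17.04 rad/s.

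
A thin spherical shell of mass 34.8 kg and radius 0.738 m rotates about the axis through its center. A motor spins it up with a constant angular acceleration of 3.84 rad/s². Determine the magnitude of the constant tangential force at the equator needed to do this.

F ≈ 65.7 N

I = (2/3)MR² = (2/3)(34.8)(0.738)² = 12.64 kg·m².
The required torque is τ = Iα = (12.64)(3.840) = 48.52 N·m.
A tangential force at the equator gives τ = FR, so F = τ/R = 48.52/0.738 = 65.75 N.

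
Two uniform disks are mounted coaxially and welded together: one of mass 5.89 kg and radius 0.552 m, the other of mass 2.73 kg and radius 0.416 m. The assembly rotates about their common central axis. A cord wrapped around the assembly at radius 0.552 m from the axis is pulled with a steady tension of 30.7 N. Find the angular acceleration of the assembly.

α ≈ 14.9 rad/s²

I = ½M₁R₁² + ½M₂R₂² = ½(5.89)(0.552)² + ½(2.73)(0.416)² = 1.134 kg·m².
τ = F r = (30.7)(0.552) = 16.95 N·m.
α = τ/I = 16.95/1.134 = 14.95 rad/s².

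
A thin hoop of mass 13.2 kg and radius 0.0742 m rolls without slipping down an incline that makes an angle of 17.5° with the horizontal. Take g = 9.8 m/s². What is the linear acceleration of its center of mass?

Translation along the incline: Mg sinθ − f = Ma.
Rotation about the center: fR = Iα with I = MR². No-slip gives a = αR, so f = (I/R²)a = M a.
Substituting: Mg sinθ = (1 + 1.000)Ma, so a = g sinθ/(1 + 1.000) = (9.8) sin 17.5° / 2.000 = 1.473 m/s².

a ≈ 1.47 m/s²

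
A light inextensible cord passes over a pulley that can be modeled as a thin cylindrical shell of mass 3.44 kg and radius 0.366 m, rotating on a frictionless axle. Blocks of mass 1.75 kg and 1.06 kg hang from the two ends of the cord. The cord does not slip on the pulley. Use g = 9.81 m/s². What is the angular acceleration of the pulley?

I = MR² = (3.44)(0.366)² = 0.4608 kg·m².
Heavier block: m₁g − T₁ = m₁a. Lighter block: T₂ − m₂g = m₂a.
Pulley: (T₁ − T₂)R = Iα = I(a/R), so T₁ − T₂ = (I/R²)a = 1·M_p a = 3.440·a.
Adding the three: (m₁ − m₂)g = (m₁ + m₂ + 3.440)a, so a = (1.75 − 1.06)(9.81)/(1.75 + 1.06 + 3.440) = 1.083 m/s².
α = a/R = 1.083/0.366 = 2.959 rad/s².

α ≈ 2.96 rad/s²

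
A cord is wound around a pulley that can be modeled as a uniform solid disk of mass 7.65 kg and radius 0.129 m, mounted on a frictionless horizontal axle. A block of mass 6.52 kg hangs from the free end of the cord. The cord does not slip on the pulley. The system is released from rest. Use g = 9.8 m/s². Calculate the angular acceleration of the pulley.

I = ½MR² = (1/2)(7.65)(0.129)² = 0.06365 kg·m².
Block: mg − T = ma. Pulley: TR = Iα. No-slip: a = αR, so T = (I/R²)a = 3.825·a.
Then mg = (m + 3.825)a, so a = (6.52)(9.8)/(6.52 + 3.825) = 6.177 m/s².
α = a/R = 6.177/0.129 = 47.88 rad/s².

α ≈ 47.9 rad/s²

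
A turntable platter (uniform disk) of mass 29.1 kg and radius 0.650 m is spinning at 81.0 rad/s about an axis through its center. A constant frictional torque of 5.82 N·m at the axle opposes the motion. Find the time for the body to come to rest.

I = ½MR² = (1/2)(29.1)(0.650)² = 6.147 kg·m².
The net torque has magnitude 5.82 N·m, opposing ω.
|α| = τ/I = 5.820/6.147 = 0.9467 rad/s² (deceleration).
0 = ω₀ − |α|t ⇒ t = ω₀/|α| = 81.0/0.9467 = 85.56 s.

t ≈ 85.6 s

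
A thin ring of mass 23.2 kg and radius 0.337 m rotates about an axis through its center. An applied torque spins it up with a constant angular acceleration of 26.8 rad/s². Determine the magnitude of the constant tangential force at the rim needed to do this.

F ≈ 210 N

I = MR² = (23.2)(0.337)² = 2.635 kg·m².
The required torque is τ = Iα = (2.635)(26.80) = 70.61 N·m.
A tangential force at the rim gives τ = FR, so F = τ/R = 70.61/0.337 = 209.5 N.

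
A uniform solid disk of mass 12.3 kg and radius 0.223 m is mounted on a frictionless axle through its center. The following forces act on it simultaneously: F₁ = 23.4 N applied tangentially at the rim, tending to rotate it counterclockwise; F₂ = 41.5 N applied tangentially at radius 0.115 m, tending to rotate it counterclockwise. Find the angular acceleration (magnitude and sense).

α ≈ 32.7 rad/s², counterclockwise

I = ½MR² = (1/2)(12.3)(0.223)² = 0.3058 kg·m².
Taking counterclockwise as positive: τ₁ = +(23.4)(0.223) = +5.218 N·m; τ₂ = +(41.5)(0.115) = +4.772 N·m.
Net torque τ = 9.991 N·m.
α = τ/I = 9.991/0.3058 = 32.67 rad/s².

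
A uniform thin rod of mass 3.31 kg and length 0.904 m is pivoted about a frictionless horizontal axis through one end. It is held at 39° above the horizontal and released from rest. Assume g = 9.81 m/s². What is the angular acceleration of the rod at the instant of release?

α ≈ 12.7 rad/s²

About the pivot, I = (1/3)ML² = (1/3)(3.31)(0.904)² = 0.9017 kg·m².
The weight acts at the center, a distance L/2 = 0.4520 m from the pivot; τ = Mg(L/2) cos 39° = 11.41 N·m.
α = τ/I = 11.41/0.9017 = 12.65 rad/s².
(Equivalently α = (3g/(2L)) cos 39° = 12.65 rad/s².)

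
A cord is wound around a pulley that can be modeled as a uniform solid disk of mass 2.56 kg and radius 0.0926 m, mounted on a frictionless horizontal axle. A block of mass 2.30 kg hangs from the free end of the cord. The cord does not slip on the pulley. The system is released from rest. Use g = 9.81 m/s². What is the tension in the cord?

T ≈ 8.07 N

I = ½MR² = (1/2)(2.56)(0.0926)² = 0.01098 kg·m².
Block: mg − T = ma. Pulley: TR = Iα. No-slip: a = αR, so T = (I/R²)a = 1.280·a.
Then mg = (m + 1.280)a, so a = (2.30)(9.81)/(2.30 + 1.280) = 6.303 m/s².
T = 1.280·a = 8.067 N.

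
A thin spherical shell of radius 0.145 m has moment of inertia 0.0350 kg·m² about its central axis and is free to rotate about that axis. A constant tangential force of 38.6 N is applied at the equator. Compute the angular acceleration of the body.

τ = F R = (38.6)(0.145) = 5.597 N·m.
Newton's second law for rotation, τ = Iα, gives α = τ/I = 5.597/0.03500 = 159.9 rad/s².

α ≈ 160 rad/s²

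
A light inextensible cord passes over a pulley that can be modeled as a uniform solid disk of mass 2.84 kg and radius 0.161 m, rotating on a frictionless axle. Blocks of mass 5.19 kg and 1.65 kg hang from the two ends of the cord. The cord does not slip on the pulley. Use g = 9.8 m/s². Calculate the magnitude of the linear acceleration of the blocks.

a ≈ 4.20 m/s²

I = ½MR² = (1/2)(2.84)(0.161)² = 0.03681 kg·m².
Heavier block: m₁g − T₁ = m₁a. Lighter block: T₂ − m₂g = m₂a.
Pulley: (T₁ − T₂)R = Iα = I(a/R), so T₁ − T₂ = (I/R²)a = (1/2)M_p a = 1.420·a.
Adding the three: (m₁ − m₂)g = (m₁ + m₂ + 1.420)a, so a = (5.19 − 1.65)(9.8)/(5.19 + 1.65 + 1.420) = 4.200 m/s².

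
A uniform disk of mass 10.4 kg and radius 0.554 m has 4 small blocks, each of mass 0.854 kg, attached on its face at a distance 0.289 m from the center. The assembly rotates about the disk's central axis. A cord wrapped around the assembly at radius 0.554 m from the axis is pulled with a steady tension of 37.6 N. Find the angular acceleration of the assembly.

α ≈ 11.1 rad/s²

I_disk = ½MR² = ½(10.4)(0.554)² = 1.596 kg·m².
I_blocks = 4·m·r² = 4(0.854)(0.289)² = 0.2853 kg·m².
Total I = 1.881 kg·m².
τ = F r = (37.6)(0.554) = 20.83 N·m.
α = τ/I = 20.83/1.881 = 11.07 rad/s².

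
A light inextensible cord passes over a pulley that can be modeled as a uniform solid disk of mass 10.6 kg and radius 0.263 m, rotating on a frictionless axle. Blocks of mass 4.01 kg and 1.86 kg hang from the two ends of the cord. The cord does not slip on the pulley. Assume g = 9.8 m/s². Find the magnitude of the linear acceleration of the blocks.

a ≈ 1.89 m/s²

I = ½MR² = (1/2)(10.6)(0.263)² = 0.3666 kg·m².
Heavier block: m₁g − T₁ = m₁a. Lighter block: T₂ − m₂g = m₂a.
Pulley: (T₁ − T₂)R = Iα = I(a/R), so T₁ − T₂ = (I/R²)a = (1/2)M_p a = 5.300·a.
Adding the three: (m₁ − m₂)g = (m₁ + m₂ + 5.300)a, so a = (4.01 − 1.86)(9.8)/(4.01 + 1.86 + 5.300) = 1.886 m/s².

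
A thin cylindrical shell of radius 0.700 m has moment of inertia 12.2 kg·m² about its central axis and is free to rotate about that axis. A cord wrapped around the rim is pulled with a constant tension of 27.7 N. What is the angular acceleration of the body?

α ≈ 1.59 rad/s²

τ = F R = (27.7)(0.700) = 19.39 N·m.
Newton's second law for rotation, τ = Iα, gives α = τ/I = 19.39/12.20 = 1.589 rad/s².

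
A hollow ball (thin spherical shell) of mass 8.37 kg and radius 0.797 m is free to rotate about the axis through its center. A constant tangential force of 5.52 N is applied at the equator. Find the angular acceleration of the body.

I = (2/3)MR² = (2/3)(8.37)(0.797)² = 3.544 kg·m².
τ = F R = (5.52)(0.797) = 4.399 N·m.
Newton's second law for rotation, τ = Iα, gives α = τ/I = 4.399/3.544 = 1.241 rad/s².

α ≈ 1.24 rad/s²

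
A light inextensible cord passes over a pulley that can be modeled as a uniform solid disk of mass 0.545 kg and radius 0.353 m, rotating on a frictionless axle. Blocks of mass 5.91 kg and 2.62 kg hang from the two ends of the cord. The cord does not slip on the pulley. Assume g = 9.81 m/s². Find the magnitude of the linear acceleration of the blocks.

I = ½MR² = (1/2)(0.545)(0.353)² = 0.03396 kg·m².
Heavier block: m₁g − T₁ = m₁a. Lighter block: T₂ − m₂g = m₂a.
Pulley: (T₁ − T₂)R = Iα = I(a/R), so T₁ − T₂ = (I/R²)a = (1/2)M_p a = 0.2725·a.
Adding the three: (m₁ − m₂)g = (m₁ + m₂ + 0.2725)a, so a = (5.91 − 2.62)(9.81)/(5.91 + 2.62 + 0.2725) = 3.667 m/s².

a ≈ 3.67 m/s²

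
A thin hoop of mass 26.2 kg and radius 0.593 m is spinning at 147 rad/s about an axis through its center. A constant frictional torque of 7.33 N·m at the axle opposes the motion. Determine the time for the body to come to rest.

t ≈ 185 s

I = MR² = (26.2)(0.593)² = 9.213 kg·m².
The net torque has magnitude 7.33 N·m, opposing ω.
|α| = τ/I = 7.330/9.213 = 0.7956 rad/s² (deceleration).
0 = ω₀ − |α|t ⇒ t = ω₀/|α| = 147/0.7956 = 184.8 s.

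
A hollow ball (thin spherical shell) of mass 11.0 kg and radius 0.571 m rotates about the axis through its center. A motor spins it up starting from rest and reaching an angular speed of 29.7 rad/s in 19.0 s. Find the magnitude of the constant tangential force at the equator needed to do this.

F ≈ 6.55 N

I = (2/3)MR² = (2/3)(11.0)(0.571)² = 2.391 kg·m².
α = Δω/Δt = (29.7 − 0)/19.0 = 1.563 rad/s².
The required torque is τ = Iα = (2.391)(1.563) = 3.737 N·m.
A tangential force at the equator gives τ = FR, so F = τ/R = 3.737/0.571 = 6.545 N.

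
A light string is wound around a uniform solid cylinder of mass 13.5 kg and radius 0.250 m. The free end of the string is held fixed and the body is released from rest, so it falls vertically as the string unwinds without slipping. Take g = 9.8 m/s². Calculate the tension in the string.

Translation: Mg − T = Ma. Rotation about the center: TR = Iα with I = ½MR².
With a = αR: T = (I/R²)a = (1/2)M a, so Mg = (1 + 0.5000)Ma.
a = g/(1 + 0.5000) = 9.8/1.500 = 6.533 m/s².
T = 0.5000·M·a = (0.5000)(13.5)(6.533) = 44.10 N.

T ≈ 44.1 N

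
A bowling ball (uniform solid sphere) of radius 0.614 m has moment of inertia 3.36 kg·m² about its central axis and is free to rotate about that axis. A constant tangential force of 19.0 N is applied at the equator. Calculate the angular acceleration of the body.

α ≈ 3.47 rad/s²

τ = F R = (19.0)(0.614) = 11.67 N·m.
Newton's second law for rotation, τ = Iα, gives α = τ/I = 11.67/3.360 = 3.472 rad/s².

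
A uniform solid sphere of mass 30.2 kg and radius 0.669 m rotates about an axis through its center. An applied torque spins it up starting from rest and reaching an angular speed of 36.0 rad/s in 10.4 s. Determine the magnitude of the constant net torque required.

τ ≈ 18.7 N·m

I = (2/5)MR² = (2/5)(30.2)(0.669)² = 5.407 kg·m².
α = Δω/Δt = (36.0 − 0)/10.4 = 3.462 rad/s².
τ = Iα = (5.407)(3.462) = 18.71 N·m.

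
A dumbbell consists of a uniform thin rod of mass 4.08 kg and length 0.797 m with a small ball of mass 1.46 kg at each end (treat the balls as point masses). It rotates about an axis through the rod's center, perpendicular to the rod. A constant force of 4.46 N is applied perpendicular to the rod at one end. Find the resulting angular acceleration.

α ≈ 2.61 rad/s²

I_rod = (1/12)ML² = (1/12)(4.08)(0.797)² = 0.2160 kg·m².
I_balls = 2·m·(L/2)² = 2(1.46)(0.3985)² = 0.4637 kg·m².
Total I = 0.6797 kg·m².
τ = F·(L/2) = (4.46)(0.399) = 1.777 N·m.
α = τ/I = 1.777/0.6797 = 2.615 rad/s².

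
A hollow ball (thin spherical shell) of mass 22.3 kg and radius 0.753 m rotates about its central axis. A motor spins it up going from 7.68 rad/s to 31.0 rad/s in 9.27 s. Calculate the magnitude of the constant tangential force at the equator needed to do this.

F ≈ 28.2 N

I = (2/3)MR² = (2/3)(22.3)(0.753)² = 8.430 kg·m².
α = Δω/Δt = (31.0 − 7.68)/9.27 = 2.516 rad/s².
The required torque is τ = Iα = (8.430)(2.516) = 21.21 N·m.
A tangential force at the equator gives τ = FR, so F = τ/R = 21.21/0.753 = 28.16 N.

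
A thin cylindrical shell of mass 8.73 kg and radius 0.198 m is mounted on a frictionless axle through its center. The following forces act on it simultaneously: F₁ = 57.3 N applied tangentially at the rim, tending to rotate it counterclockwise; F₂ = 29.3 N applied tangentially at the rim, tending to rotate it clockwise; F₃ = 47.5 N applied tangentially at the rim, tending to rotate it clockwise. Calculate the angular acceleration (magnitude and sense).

α ≈ 11.3 rad/s², clockwise

I = MR² = (8.73)(0.198)² = 0.3423 kg·m².
Taking counterclockwise as positive: τ₁ = +(57.3)(0.198) = +11.35 N·m; τ₂ = −(29.3)(0.198) = −5.801 N·m; τ₃ = −(47.5)(0.198) = −9.405 N·m.
Net torque τ = -3.861 N·m.
α = τ/I = -3.861/0.3423 = -11.28 rad/s².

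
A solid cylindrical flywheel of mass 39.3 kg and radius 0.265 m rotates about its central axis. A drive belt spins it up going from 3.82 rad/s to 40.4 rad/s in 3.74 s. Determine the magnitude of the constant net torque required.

τ ≈ 13.5 N·m

I = ½MR² = (1/2)(39.3)(0.265)² = 1.380 kg·m².
α = Δω/Δt = (40.4 − 3.82)/3.74 = 9.781 rad/s².
τ = Iα = (1.380)(9.781) = 13.50 N·m.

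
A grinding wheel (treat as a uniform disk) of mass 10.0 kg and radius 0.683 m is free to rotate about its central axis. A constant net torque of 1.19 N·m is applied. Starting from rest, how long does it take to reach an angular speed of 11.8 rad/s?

t ≈ 23.1 s

I = ½MR² = (1/2)(10.0)(0.683)² = 2.332 kg·m².
α = τ/I = 1.19/2.332 = 0.5102 rad/s².
ω = αt ⇒ t = ω/α = 11.8/0.5102 = 23.13 s.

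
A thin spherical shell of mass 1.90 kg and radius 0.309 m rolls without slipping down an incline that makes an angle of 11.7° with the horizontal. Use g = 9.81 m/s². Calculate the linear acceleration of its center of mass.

a ≈ 1.19 m/s²

Translation along the incline: Mg sinθ − f = Ma.
Rotation about the center: fR = Iα with I = (2/3)MR². No-slip gives a = αR, so f = (I/R²)a = (2/3)M a.
Substituting: Mg sinθ = (1 + 0.6667)Ma, so a = g sinθ/(1 + 0.6667) = (9.81) sin 11.7° / 1.667 = 1.194 m/s².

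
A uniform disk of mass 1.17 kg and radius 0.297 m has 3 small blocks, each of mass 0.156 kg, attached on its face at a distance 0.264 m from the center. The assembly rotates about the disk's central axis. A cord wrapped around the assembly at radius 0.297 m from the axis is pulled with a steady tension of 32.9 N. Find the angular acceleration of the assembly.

α ≈ 116 rad/s²

I_disk = ½MR² = ½(1.17)(0.297)² = 0.05160 kg·m².
I_blocks = 3·m·r² = 3(0.156)(0.264)² = 0.03262 kg·m².
Total I = 0.08422 kg·m².
τ = F r = (32.9)(0.297) = 9.771 N·m.
α = τ/I = 9.771/0.08422 = 116.0 rad/s².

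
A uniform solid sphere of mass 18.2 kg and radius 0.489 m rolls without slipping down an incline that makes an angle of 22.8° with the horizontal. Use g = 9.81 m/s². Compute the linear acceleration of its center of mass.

a ≈ 2.72 m/s²

Translation along the incline: Mg sinθ − f = Ma.
Rotation about the center: fR = Iα with I = (2/5)MR². No-slip gives a = αR, so f = (I/R²)a = (2/5)M a.
Substituting: Mg sinθ = (1 + 0.4000)Ma, so a = g sinθ/(1 + 0.4000) = (9.81) sin 22.8° / 1.400 = 2.715 m/s².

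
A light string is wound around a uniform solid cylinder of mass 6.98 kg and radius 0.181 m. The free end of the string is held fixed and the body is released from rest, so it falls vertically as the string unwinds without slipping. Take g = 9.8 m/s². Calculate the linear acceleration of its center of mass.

Translation: Mg − T = Ma. Rotation about the center: TR = Iα with I = ½MR².
With a = αR: T = (I/R²)a = (1/2)M a, so Mg = (1 + 0.5000)Ma.
a = g/(1 + 0.5000) = 9.8/1.500 = 6.533 m/s².

a ≈ 6.53 m/s²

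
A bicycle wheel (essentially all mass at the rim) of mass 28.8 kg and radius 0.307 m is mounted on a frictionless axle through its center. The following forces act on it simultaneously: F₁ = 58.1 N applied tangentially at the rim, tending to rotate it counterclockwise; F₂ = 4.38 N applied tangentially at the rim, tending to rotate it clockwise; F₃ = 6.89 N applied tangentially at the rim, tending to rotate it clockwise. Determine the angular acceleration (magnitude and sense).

I = MR² = (28.8)(0.307)² = 2.714 kg·m².
Taking counterclockwise as positive: τ₁ = +(58.1)(0.307) = +17.84 N·m; τ₂ = −(4.38)(0.307) = −1.345 N·m; τ₃ = −(6.89)(0.307) = −2.115 N·m.
Net torque τ = 14.38 N·m.
α = τ/I = 14.38/2.714 = 5.297 rad/s².

α ≈ 5.30 rad/s², counterclockwise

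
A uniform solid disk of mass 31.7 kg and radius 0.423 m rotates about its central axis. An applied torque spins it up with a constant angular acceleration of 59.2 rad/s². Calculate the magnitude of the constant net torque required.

I = ½MR² = (1/2)(31.7)(0.423)² = 2.836 kg·m².
τ = Iα = (2.836)(59.20) = 167.9 N·m.

τ ≈ 168 N·m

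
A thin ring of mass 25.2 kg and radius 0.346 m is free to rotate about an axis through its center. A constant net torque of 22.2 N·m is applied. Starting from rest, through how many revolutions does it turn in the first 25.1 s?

I = MR² = (25.2)(0.346)² = 3.017 kg·m².
α = τ/I = 22.2/3.017 = 7.359 rad/s².
θ = ½αt² = ½(7.359)(25.1)² = 2318 rad.
Revolutions = θ/(2π) = 368.9.

≈ 369 revolutions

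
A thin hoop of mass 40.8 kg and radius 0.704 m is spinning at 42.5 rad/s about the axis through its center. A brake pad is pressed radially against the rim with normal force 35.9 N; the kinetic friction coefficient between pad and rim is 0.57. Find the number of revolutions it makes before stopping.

≈ 202 revolutions

I = MR² = (40.8)(0.704)² = 20.22 kg·m².
Friction force f = μN = (0.57)(35.9) = 20.46 N at the rim; torque magnitude τ = fR = 14.41 N·m, opposing ω.
|α| = τ/I = 14.41/20.22 = 0.7124 rad/s² (deceleration).
ω² = ω₀² − 2|α|θ with ω = 0 ⇒ θ = ω₀²/(2|α|) = 1268 rad = 201.8 rev.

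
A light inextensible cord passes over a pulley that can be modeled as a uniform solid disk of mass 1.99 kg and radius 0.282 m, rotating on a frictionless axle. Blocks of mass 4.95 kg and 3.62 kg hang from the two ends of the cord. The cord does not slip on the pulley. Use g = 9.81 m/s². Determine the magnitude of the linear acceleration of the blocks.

a ≈ 1.36 m/s²

I = ½MR² = (1/2)(1.99)(0.282)² = 0.07913 kg·m².
Heavier block: m₁g − T₁ = m₁a. Lighter block: T₂ − m₂g = m₂a.
Pulley: (T₁ − T₂)R = Iα = I(a/R), so T₁ − T₂ = (I/R²)a = (1/2)M_p a = 0.9950·a.
Adding the three: (m₁ − m₂)g = (m₁ + m₂ + 0.9950)a, so a = (4.95 − 3.62)(9.81)/(4.95 + 3.62 + 0.9950) = 1.364 m/s².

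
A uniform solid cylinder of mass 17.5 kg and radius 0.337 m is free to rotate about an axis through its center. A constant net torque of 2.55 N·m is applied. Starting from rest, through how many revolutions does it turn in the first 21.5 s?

≈ 94.4 revolutions

I = ½MR² = (1/2)(17.5)(0.337)² = 0.9937 kg·m².
α = τ/I = 2.55/0.9937 = 2.566 rad/s².
θ = ½αt² = ½(2.566)(21.5)² = 593.1 rad.
Revolutions = θ/(2π) = 94.39.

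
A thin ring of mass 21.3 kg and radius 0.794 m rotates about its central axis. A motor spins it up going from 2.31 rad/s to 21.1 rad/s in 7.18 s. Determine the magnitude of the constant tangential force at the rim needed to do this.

F ≈ 44.3 N

I = MR² = (21.3)(0.794)² = 13.43 kg·m².
α = Δω/Δt = (21.1 − 2.31)/7.18 = 2.617 rad/s².
The required torque is τ = Iα = (13.43)(2.617) = 35.14 N·m.
A tangential force at the rim gives τ = FR, so F = τ/R = 35.14/0.794 = 44.26 N.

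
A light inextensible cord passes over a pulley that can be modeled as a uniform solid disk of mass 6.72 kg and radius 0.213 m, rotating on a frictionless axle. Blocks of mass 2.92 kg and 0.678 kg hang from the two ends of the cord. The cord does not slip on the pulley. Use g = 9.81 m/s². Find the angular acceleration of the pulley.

I = ½MR² = (1/2)(6.72)(0.213)² = 0.1524 kg·m².
Heavier block: m₁g − T₁ = m₁a. Lighter block: T₂ − m₂g = m₂a.
Pulley: (T₁ − T₂)R = Iα = I(a/R), so T₁ − T₂ = (I/R²)a = (1/2)M_p a = 3.360·a.
Adding the three: (m₁ − m₂)g = (m₁ + m₂ + 3.360)a, so a = (2.92 − 0.678)(9.81)/(2.92 + 0.678 + 3.360) = 3.161 m/s².
α = a/R = 3.161/0.213 = 14.84 rad/s².

α ≈ 14.8 rad/s²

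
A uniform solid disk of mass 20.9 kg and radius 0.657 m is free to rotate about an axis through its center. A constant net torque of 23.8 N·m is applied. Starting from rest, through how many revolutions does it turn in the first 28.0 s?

I = ½MR² = (1/2)(20.9)(0.657)² = 4.511 kg·m².
α = τ/I = 23.8/4.511 = 5.276 rad/s².
θ = ½αt² = ½(5.276)(28.0)² = 2068 rad.
Revolutions = θ/(2π) = 329.2.

≈ 329 revolutions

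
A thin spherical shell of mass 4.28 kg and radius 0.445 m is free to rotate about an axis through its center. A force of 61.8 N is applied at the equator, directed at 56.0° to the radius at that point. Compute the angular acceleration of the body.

α ≈ 40.4 rad/s²

I = (2/3)MR² = (2/3)(4.28)(0.445)² = 0.5650 kg·m².
Only the tangential component produces torque: τ = F R sinθ = (61.8)(0.445) sin 56.0° = 22.80 N·m.
Newton's second law for rotation, τ = Iα, gives α = τ/I = 22.80/0.5650 = 40.35 rad/s².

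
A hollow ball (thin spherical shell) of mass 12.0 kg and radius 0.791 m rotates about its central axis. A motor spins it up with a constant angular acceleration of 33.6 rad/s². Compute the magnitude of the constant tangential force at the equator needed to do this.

I = (2/3)MR² = (2/3)(12.0)(0.791)² = 5.005 kg·m².
The required torque is τ = Iα = (5.005)(33.60) = 168.2 N·m.
A tangential force at the equator gives τ = FR, so F = τ/R = 168.2/0.791 = 212.6 N.

F ≈ 213 N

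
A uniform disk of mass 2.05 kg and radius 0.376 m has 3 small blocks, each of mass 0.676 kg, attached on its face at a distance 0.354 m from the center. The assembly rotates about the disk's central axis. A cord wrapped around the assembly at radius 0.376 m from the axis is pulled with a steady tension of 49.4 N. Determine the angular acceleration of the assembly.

α ≈ 46.5 rad/s²

I_disk = ½MR² = ½(2.05)(0.376)² = 0.1449 kg·m².
I_blocks = 3·m·r² = 3(0.676)(0.354)² = 0.2541 kg·m².
Total I = 0.3991 kg·m².
τ = F r = (49.4)(0.376) = 18.57 N·m.
α = τ/I = 18.57/0.3991 = 46.55 rad/s².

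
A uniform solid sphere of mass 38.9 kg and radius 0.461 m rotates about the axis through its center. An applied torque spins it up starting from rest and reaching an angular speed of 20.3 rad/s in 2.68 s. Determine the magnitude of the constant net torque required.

τ ≈ 25.0 N·m

I = (2/5)MR² = (2/5)(38.9)(0.461)² = 3.307 kg·m².
α = Δω/Δt = (20.3 − 0)/2.68 = 7.575 rad/s².
τ = Iα = (3.307)(7.575) = 25.05 N·m.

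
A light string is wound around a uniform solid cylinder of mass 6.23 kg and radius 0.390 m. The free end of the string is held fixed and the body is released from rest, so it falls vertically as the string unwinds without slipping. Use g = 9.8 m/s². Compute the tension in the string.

Translation: Mg − T = Ma. Rotation about the center: TR = Iα with I = ½MR².
With a = αR: T = (I/R²)a = (1/2)M a, so Mg = (1 + 0.5000)Ma.
a = g/(1 + 0.5000) = 9.8/1.500 = 6.533 m/s².
T = 0.5000·M·a = (0.5000)(6.23)(6.533) = 20.35 N.

T ≈ 20.4 N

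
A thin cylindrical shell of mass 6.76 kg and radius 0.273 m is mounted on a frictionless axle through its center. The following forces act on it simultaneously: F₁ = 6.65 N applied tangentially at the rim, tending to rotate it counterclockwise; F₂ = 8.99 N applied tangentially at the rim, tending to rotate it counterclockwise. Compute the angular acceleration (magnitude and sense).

α ≈ 8.47 rad/s², counterclockwise

I = MR² = (6.76)(0.273)² = 0.5038 kg·m².
Taking counterclockwise as positive: τ₁ = +(6.65)(0.273) = +1.815 N·m; τ₂ = +(8.99)(0.273) = +2.454 N·m.
Net torque τ = 4.270 N·m.
α = τ/I = 4.270/0.5038 = 8.475 rad/s².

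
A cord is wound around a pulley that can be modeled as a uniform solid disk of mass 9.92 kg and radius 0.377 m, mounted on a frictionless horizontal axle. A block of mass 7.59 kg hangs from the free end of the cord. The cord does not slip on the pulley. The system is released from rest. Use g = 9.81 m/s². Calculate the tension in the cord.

T ≈ 29.4 N

I = ½MR² = (1/2)(9.92)(0.377)² = 0.7050 kg·m².
Block: mg − T = ma. Pulley: TR = Iα. No-slip: a = αR, so T = (I/R²)a = 4.960·a.
Then mg = (m + 4.960)a, so a = (7.59)(9.81)/(7.59 + 4.960) = 5.933 m/s².
T = 4.960·a = 29.43 N.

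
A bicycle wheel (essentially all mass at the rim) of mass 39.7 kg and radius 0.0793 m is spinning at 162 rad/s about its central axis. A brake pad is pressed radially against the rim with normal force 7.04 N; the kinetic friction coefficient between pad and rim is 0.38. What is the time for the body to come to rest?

t ≈ 191 s

I = MR² = (39.7)(0.0793)² = 0.2497 kg·m².
Friction force f = μN = (0.38)(7.04) = 2.675 N at the rim; torque magnitude τ = fR = 0.2121 N·m, opposing ω.
|α| = τ/I = 0.2121/0.2497 = 0.8498 rad/s² (deceleration).
0 = ω₀ − |α|t ⇒ t = ω₀/|α| = 162/0.8498 = 190.6 s.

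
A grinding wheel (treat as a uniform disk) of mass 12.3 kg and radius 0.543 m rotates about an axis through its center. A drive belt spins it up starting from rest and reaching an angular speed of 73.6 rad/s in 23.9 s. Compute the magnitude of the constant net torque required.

I = ½MR² = (1/2)(12.3)(0.543)² = 1.813 kg·m².
α = Δω/Δt = (73.6 − 0)/23.9 = 3.079 rad/s².
τ = Iα = (1.813)(3.079) = 5.584 N·m.

τ ≈ 5.58 N·m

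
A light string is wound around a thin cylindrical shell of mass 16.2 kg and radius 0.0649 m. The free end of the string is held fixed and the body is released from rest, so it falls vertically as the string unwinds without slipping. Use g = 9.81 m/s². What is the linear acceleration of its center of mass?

a ≈ 4.91 m/s²

Translation: Mg − T = Ma. Rotation about the center: TR = Iα with I = MR².
With a = αR: T = (I/R²)a = M a, so Mg = (1 + 1.000)Ma.
a = g/(1 + 1.000) = 9.81/2.000 = 4.905 m/s².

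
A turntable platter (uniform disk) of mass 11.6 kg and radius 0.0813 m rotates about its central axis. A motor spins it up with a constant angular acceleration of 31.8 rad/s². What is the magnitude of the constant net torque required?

τ ≈ 1.22 N·m

I = ½MR² = (1/2)(11.6)(0.0813)² = 0.03834 kg·m².
τ = Iα = (0.03834)(31.80) = 1.219 N·m.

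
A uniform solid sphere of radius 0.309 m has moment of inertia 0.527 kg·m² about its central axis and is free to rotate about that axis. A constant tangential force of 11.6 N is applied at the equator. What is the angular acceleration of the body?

α ≈ 6.80 rad/s²

τ = F R = (11.6)(0.309) = 3.584 N·m.
From τ = Iα: α = 3.584/0.5270 = 6.802 rad/s².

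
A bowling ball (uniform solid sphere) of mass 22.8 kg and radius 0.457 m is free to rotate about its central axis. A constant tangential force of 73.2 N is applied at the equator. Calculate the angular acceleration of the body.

α ≈ 17.6 rad/s²

I = (2/5)MR² = (2/5)(22.8)(0.457)² = 1.905 kg·m².
τ = F R = (73.2)(0.457) = 33.45 N·m.
From τ = Iα: α = 33.45/1.905 = 17.56 rad/s².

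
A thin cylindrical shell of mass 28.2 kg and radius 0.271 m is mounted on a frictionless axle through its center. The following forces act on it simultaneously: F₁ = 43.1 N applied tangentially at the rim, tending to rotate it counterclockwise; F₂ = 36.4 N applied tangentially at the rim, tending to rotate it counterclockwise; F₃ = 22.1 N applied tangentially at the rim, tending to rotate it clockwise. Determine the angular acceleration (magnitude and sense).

I = MR² = (28.2)(0.271)² = 2.071 kg·m².
Taking counterclockwise as positive: τ₁ = +(43.1)(0.271) = +11.68 N·m; τ₂ = +(36.4)(0.271) = +9.864 N·m; τ₃ = −(22.1)(0.271) = −5.989 N·m.
Net torque τ = 15.56 N·m.
α = τ/I = 15.56/2.071 = 7.511 rad/s².

α ≈ 7.51 rad/s², counterclockwise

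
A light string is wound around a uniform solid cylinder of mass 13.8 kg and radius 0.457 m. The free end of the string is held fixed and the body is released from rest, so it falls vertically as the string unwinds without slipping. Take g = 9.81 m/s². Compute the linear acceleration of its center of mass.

a ≈ 6.54 m/s²

Translation: Mg − T = Ma. Rotation about the center: TR = Iα with I = ½MR².
With a = αR: T = (I/R²)a = (1/2)M a, so Mg = (1 + 0.5000)Ma.
a = g/(1 + 0.5000) = 9.81/1.500 = 6.540 m/s².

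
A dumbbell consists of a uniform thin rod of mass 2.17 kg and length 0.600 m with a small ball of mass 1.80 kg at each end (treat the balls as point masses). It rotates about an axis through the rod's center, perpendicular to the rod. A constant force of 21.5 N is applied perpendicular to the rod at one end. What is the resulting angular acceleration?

I_rod = (1/12)ML² = (1/12)(2.17)(0.600)² = 0.06510 kg·m².
I_balls = 2·m·(L/2)² = 2(1.80)(0.3000)² = 0.3240 kg·m².
Total I = 0.3891 kg·m².
τ = F·(L/2) = (21.5)(0.300) = 6.450 N·m.
α = τ/I = 6.450/0.3891 = 16.58 rad/s².

α ≈ 16.6 rad/s²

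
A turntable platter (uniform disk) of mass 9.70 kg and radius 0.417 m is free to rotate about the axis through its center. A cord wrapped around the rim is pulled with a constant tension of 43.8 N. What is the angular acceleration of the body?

α ≈ 21.7 rad/s²

I = ½MR² = (1/2)(9.70)(0.417)² = 0.8434 kg·m².
τ = F R = (43.8)(0.417) = 18.26 N·m.
From τ = Iα: α = 18.26/0.8434 = 21.66 rad/s².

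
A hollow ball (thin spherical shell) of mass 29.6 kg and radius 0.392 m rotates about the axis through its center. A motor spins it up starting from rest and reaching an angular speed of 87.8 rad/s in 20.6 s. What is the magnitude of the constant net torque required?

τ ≈ 12.9 N·m

I = (2/3)MR² = (2/3)(29.6)(0.392)² = 3.032 kg·m².
α = Δω/Δt = (87.8 − 0)/20.6 = 4.262 rad/s².
τ = Iα = (3.032)(4.262) = 12.92 N·m.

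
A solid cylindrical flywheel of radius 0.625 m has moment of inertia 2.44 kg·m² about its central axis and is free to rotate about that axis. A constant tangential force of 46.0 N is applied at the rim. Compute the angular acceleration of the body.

τ = F R = (46.0)(0.625) = 28.75 N·m.
From τ = Iα: α = 28.75/2.440 = 11.78 rad/s².

α ≈ 11.8 rad/s²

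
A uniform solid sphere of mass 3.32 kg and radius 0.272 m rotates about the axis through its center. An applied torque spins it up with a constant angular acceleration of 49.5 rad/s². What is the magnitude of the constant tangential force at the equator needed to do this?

I = (2/5)MR² = (2/5)(3.32)(0.272)² = 0.09825 kg·m².
The required torque is τ = Iα = (0.09825)(49.50) = 4.863 N·m.
A tangential force at the equator gives τ = FR, so F = τ/R = 4.863/0.272 = 17.88 N.

F ≈ 17.9 N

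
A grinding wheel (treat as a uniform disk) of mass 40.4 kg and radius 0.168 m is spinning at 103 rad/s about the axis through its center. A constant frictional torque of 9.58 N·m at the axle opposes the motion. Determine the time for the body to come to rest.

t ≈ 6.13 s

I = ½MR² = (1/2)(40.4)(0.168)² = 0.5701 kg·m².
The net torque has magnitude 9.58 N·m, opposing ω.
|α| = τ/I = 9.580/0.5701 = 16.80 rad/s² (deceleration).
0 = ω₀ − |α|t ⇒ t = ω₀/|α| = 103/16.80 = 6.130 s.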